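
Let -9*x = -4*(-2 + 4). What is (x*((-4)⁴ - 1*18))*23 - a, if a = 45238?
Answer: -363350/9 ≈ -40372.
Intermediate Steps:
x = 8/9 (x = -(-4)*(-2 + 4)/9 = -(-4)*2/9 = -⅑*(-8) = 8/9 ≈ 0.88889)
(x*((-4)⁴ - 1*18))*23 - a = (8*((-4)⁴ - 1*18)/9)*23 - 1*45238 = (8*(256 - 18)/9)*23 - 45238 = ((8/9)*238)*23 - 45238 = (1904/9)*23 - 45238 = 43792/9 - 45238 = -363350/9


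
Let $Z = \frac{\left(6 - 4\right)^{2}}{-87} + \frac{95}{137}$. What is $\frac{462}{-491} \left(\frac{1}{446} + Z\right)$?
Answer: $- \frac{265934977}{435015689} \approx -0.61132$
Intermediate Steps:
$Z = \frac{7717}{11919}$ ($Z = 2^{2} \left(- \frac{1}{87}\right) + 95 \cdot \frac{1}{137} = 4 \left(- \frac{1}{87}\right) + \frac{95}{137} = - \frac{4}{87} + \frac{95}{137} = \frac{7717}{11919} \approx 0.64745$)
$\frac{462}{-491} \left(\frac{1}{446} + Z\right) = \frac{462}{-491} \left(\frac{1}{446} + \frac{7717}{11919}\right) = 462 \left(- \frac{1}{491}\right) \left(\frac{1}{446} + \frac{7717}{11919}\right) = \left(- \frac{462}{491}\right) \frac{3453701}{5315874} = - \frac{265934977}{435015689}$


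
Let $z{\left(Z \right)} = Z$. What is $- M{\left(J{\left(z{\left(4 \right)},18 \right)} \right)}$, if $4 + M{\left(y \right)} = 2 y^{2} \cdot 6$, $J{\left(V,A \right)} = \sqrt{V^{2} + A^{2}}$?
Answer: $-4076$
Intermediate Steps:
$J{\left(V,A \right)} = \sqrt{A^{2} + V^{2}}$
$M{\left(y \right)} = -4 + 12 y^{2}$ ($M{\left(y \right)} = -4 + 2 y^{2} \cdot 6 = -4 + 12 y^{2}$)
$- M{\left(J{\left(z{\left(4 \right)},18 \right)} \right)} = - (-4 + 12 \left(\sqrt{18^{2} + 4^{2}}\right)^{2}) = - (-4 + 12 \left(\sqrt{324 + 16}\right)^{2}) = - (-4 + 12 \left(\sqrt{340}\right)^{2}) = - (-4 + 12 \left(2 \sqrt{85}\right)^{2}) = - (-4 + 12 \cdot 340) = - (-4 + 4080) = \left(-1\right) 4076 = -4076$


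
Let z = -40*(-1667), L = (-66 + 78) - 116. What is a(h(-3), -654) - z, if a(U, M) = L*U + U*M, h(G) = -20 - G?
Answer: -53794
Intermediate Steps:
L = -104 (L = 12 - 116 = -104)
a(U, M) = -104*U + M*U (a(U, M) = -104*U + U*M = -104*U + M*U)
z = 66680
a(h(-3), -654) - z = (-20 - 1*(-3))*(-104 - 654) - 1*66680 = (-20 + 3)*(-758) - 66680 = -17*(-758) - 66680 = 12886 - 66680 = -53794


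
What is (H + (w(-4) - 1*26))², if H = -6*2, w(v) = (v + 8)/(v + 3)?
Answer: 1764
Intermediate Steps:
w(v) = (8 + v)/(3 + v)
H = -12
(H + (w(-4) - 1*26))² = (-12 + ((8 - 4)/(3 - 4) - 1*26))² = (-12 + (4/(-1) - 26))² = (-12 + (-1*4 - 26))² = (-12 + (-4 - 26))² = (-12 - 30)² = (-42)² = 1764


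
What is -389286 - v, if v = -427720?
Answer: 38434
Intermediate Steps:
-389286 - v = -389286 - 1*(-427720) = -389286 + 427720 = 38434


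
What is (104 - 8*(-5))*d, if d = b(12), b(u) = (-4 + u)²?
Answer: 9216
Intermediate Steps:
d = 64 (d = (-4 + 12)² = 8² = 64)
(104 - 8*(-5))*d = (104 - 8*(-5))*64 = (104 + 40)*64 = 144*64 = 9216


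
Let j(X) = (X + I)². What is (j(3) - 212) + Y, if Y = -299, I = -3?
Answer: -511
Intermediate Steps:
j(X) = (-3 + X)² (j(X) = (X - 3)² = (-3 + X)²)
(j(3) - 212) + Y = ((-3 + 3)² - 212) - 299 = (0² - 212) - 299 = (0 - 212) - 299 = -212 - 299 = -511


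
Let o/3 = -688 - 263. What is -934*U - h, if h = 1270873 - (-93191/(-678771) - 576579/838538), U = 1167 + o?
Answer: 172944163809439447/569175276798 ≈ 3.0385e+5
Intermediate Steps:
o = -2853 (o = 3*(-688 - 263) = 3*(-951) = -2853)
U = -1686 (U = 1167 - 2853 = -1686)
h = 723349804771014305/569175276798 (h = 1270873 - (-93191*(-1/678771) - 576579*1/838538) = 1270873 - (93191/678771 - 576579/838538) = 1270873 - 1*(-313220909651/569175276798) = 1270873 + 313220909651/569175276798 = 723349804771014305/569175276798 ≈ 1.2709e+6)
-934*U - h = -934*(-1686) - 1*723349804771014305/569175276798 = 1574724 - 723349804771014305/569175276798 = 172944163809439447/569175276798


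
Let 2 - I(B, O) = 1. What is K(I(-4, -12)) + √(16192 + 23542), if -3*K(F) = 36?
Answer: -12 + √39734 ≈ 187.33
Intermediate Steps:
I(B, O) = 1 (I(B, O) = 2 - 1*1 = 2 - 1 = 1)
K(F) = -12 (K(F) = -⅓*36 = -12)
K(I(-4, -12)) + √(16192 + 23542) = -12 + √(16192 + 23542) = -12 + √39734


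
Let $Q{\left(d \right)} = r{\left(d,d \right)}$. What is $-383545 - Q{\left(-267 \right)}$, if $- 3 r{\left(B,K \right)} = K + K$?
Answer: $-383723$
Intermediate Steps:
$r{\left(B,K \right)} = - \frac{2 K}{3}$ ($r{\left(B,K \right)} = - \frac{K + K}{3} = - \frac{2 K}{3}$)
$Q{\left(d \right)} = - \frac{2 d}{3}$
$-383545 - Q{\left(-267 \right)} = -383545 - \left(- \frac{2}{3}\right) \left(-267\right) = -383545 - 178 = -383723$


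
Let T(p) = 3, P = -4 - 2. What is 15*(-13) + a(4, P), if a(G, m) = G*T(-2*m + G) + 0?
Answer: -183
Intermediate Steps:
P = -6
a(G, m) = 3*G (a(G, m) = G*3 + 0 = 3*G + 0 = 3*G)
15*(-13) + a(4, P) = 15*(-13) + 3*4 = -195 + 12 = -183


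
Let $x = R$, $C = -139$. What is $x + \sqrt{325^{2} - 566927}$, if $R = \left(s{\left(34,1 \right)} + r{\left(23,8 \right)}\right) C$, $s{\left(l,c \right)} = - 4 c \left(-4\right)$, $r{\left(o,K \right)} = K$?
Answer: $-3336 + i \sqrt{461302} \approx -3336.0 + 679.19 i$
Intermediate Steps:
$s{\left(l,c \right)} = 16 c$
$R = -3336$ ($R = \left(16 \cdot 1 + 8\right) \left(-139\right) = \left(16 + 8\right) \left(-139\right) = 24 \left(-139\right) = -3336$)
$x = -3336$
$x + \sqrt{325^{2} - 566927} = -3336 + \sqrt{325^{2} - 566927} = -3336 + \sqrt{105625 - 566927} = -3336 + \sqrt{-461302} = -3336 + i \sqrt{461302}$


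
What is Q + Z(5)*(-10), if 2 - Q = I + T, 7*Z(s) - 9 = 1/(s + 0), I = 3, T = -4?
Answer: -71/7 ≈ -10.143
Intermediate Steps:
Z(s) = 9/7 + 1/(7*s) (Z(s) = 9/7 + 1/(7*(s + 0)) = 9/7 + 1/(7*s))
Q = 3 (Q = 2 - (3 - 4) = 2 - 1*(-1) = 2 + 1 = 3)
Q + Z(5)*(-10) = 3 + ((⅐)*(1 + 9*5)/5)*(-10) = 3 + ((⅐)*(⅕)*(1 + 45))*(-10) = 3 + ((⅐)*(⅕)*46)*(-10) = 3 + (46/35)*(-10) = 3 - 92/7 = -71/7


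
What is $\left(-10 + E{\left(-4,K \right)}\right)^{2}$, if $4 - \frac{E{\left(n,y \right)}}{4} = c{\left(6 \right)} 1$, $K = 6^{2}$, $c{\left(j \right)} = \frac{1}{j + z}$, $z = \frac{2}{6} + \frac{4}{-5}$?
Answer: $\frac{191844}{6889} \approx 27.848$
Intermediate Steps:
$z = - \frac{7}{15}$ ($z = 2 \cdot \frac{1}{6} + 4 \left(- \frac{1}{5}\right) = \frac{1}{3} - \frac{4}{5} = - \frac{7}{15} \approx -0.46667$)
$c{\left(j \right)} = \frac{1}{- \frac{7}{15} + j}$ ($c{\left(j \right)} = \frac{1}{j - \frac{7}{15}} = \frac{1}{- \frac{7}{15} + j}$)
$K = 36$
$E{\left(n,y \right)} = \frac{1268}{83}$ ($E{\left(n,y \right)} = 16 - 4 \frac{15}{-7 + 15 \cdot 6} \cdot 1 = 16 - 4 \frac{15}{-7 + 90} \cdot 1 = 16 - 4 \cdot \frac{15}{83} \cdot 1 = 16 - \frac{60}{83} = \frac{1268}{83}$)
$\left(-10 + E{\left(-4,K \right)}\right)^{2} = \left(-10 + \frac{1268}{83}\right)^{2} = \left(\frac{438}{83}\right)^{2} = \frac{191844}{6889}$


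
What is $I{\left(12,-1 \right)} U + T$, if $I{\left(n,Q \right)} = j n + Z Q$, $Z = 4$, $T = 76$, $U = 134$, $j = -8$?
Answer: $-13324$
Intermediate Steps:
$I{\left(n,Q \right)} = - 8 n + 4 Q$
$I{\left(12,-1 \right)} U + T = \left(\left(-8\right) 12 + 4 \left(-1\right)\right) 134 + 76 = \left(-96 - 4\right) 134 + 76 = \left(-100\right) 134 + 76 = -13400 + 76 = -13324$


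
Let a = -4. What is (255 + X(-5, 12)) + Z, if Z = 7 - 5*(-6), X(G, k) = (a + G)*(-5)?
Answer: 337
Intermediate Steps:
X(G, k) = 20 - 5*G (X(G, k) = (-4 + G)*(-5) = 20 - 5*G)
Z = 37 (Z = 7 + 30 = 37)
(255 + X(-5, 12)) + Z = (255 + (20 - 5*(-5))) + 37 = (255 + (20 + 25)) + 37 = (255 + 45) + 37 = 300 + 37 = 337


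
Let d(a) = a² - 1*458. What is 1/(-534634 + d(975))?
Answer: 1/415533 ≈ 2.4065e-6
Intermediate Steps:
d(a) = -458 + a² (d(a) = a² - 458 = -458 + a²)
1/(-534634 + d(975)) = 1/(-534634 + (-458 + 975²)) = 1/(-534634 + (-458 + 950625)) = 1/(-534634 + 950167) = 1/415533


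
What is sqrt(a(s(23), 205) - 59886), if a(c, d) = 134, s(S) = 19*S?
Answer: 2*I*sqrt(14938) ≈ 244.44*I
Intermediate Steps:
sqrt(a(s(23), 205) - 59886) = sqrt(134 - 59886) = sqrt(-59752) = 2*I*sqrt(14938)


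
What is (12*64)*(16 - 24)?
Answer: -6144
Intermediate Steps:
(12*64)*(16 - 24) = 768*(-8) = -6144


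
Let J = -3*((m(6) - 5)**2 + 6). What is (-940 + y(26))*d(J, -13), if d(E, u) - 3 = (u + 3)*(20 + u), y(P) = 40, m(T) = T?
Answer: 60300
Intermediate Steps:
J = -21 (J = -3*((6 - 5)**2 + 6) = -3*(1**2 + 6) = -3*(1 + 6) = -3*7 = -21)
d(E, u) = 3 + (3 + u)*(20 + u) (d(E, u) = 3 + (u + 3)*(20 + u) = 3 + (3 + u)*(20 + u))
(-940 + y(26))*d(J, -13) = (-940 + 40)*(63 + (-13)**2 + 23*(-13)) = -900*(63 + 169 - 299) = -900*(-67) = 60300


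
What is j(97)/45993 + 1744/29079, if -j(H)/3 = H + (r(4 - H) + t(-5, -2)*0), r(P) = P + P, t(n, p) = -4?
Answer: 29325295/445810149 ≈ 0.065780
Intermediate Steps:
r(P) = 2*P
j(H) = -24 + 3*H (j(H) = -3*(H + (2*(4 - H) - 4*0)) = -3*(H + ((8 - 2*H) + 0)) = -3*(H + (8 - 2*H)) = -3*(8 - H) = -24 + 3*H)
j(97)/45993 + 1744/29079 = (-24 + 3*97)/45993 + 1744/29079 = (-24 + 291)*(1/45993) + 1744*(1/29079) = 267*(1/45993) + 1744/29079 = 89/15331 + 1744/29079 = 29325295/445810149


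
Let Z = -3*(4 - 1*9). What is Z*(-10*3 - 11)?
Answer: -615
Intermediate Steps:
Z = 15 (Z = -3*(4 - 9) = -3*(-5) = 15)
Z*(-10*3 - 11) = 15*(-10*3 - 11) = 15*(-30 - 11) = 15*(-41) = -615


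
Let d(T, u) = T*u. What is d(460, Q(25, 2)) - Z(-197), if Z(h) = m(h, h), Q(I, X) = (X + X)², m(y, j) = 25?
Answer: 7335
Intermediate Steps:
Q(I, X) = 4*X² (Q(I, X) = (2*X)² = 4*X²)
Z(h) = 25
d(460, Q(25, 2)) - Z(-197) = 460*(4*2²) - 1*25 = 460*(4*4) - 25 = 460*16 - 25 = 7360 - 25 = 7335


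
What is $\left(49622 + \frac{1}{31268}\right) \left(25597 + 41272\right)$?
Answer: $\frac{103752649627693}{31268} \approx 3.3182 \cdot 10^{9}$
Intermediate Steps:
$\left(49622 + \frac{1}{31268}\right) \left(25597 + 41272\right) = \left(49622 + \frac{1}{31268}\right) 66869 = \frac{1551580697}{31268} \cdot 66869 = \frac{103752649627693}{31268}$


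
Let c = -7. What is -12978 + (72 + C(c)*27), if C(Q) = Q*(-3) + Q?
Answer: -12528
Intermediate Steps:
C(Q) = -2*Q (C(Q) = -3*Q + Q = -2*Q)
-12978 + (72 + C(c)*27) = -12978 + (72 - 2*(-7)*27) = -12978 + (72 + 14*27) = -12978 + (72 + 378) = -12978 + 450 = -12528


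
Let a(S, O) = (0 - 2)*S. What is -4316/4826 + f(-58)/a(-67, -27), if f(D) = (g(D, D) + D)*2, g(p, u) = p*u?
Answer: 7832792/161671 ≈ 48.449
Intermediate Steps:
a(S, O) = -2*S
f(D) = 2*D + 2*D² (f(D) = (D*D + D)*2 = (D² + D)*2 = (D + D²)*2 = 2*D + 2*D²)
-4316/4826 + f(-58)/a(-67, -27) = -4316/4826 + (2*(-58)*(1 - 58))/((-2*(-67))) = -4316*1/4826 + (2*(-58)*(-57))/134 = -2158/2413 + 6612*(1/134) = -2158/2413 + 3306/67 = 7832792/161671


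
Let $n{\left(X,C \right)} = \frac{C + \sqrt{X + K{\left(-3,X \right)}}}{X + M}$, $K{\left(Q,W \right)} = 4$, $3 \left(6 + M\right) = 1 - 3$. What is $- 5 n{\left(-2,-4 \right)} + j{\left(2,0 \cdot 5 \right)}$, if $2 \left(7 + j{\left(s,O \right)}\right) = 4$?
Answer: $- \frac{95}{13} + \frac{15 \sqrt{2}}{26} \approx -6.4918$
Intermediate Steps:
$M = - \frac{20}{3}$ ($M = -6 + \frac{1 - 3}{3} = -6 + \frac{1}{3} \left(-2\right) = -6 - \frac{2}{3} = - \frac{20}{3} \approx -6.6667$)
$j{\left(s,O \right)} = -5$ ($j{\left(s,O \right)} = -7 + \frac{1}{2} \cdot 4 = -7 + 2 = -5$)
$n{\left(X,C \right)} = \frac{C + \sqrt{4 + X}}{- \frac{20}{3} + X}$ ($n{\left(X,C \right)} = \frac{C + \sqrt{X + 4}}{X - \frac{20}{3}} = \frac{C + \sqrt{4 + X}}{- \frac{20}{3} + X}$)
$- 5 n{\left(-2,-4 \right)} + j{\left(2,0 \cdot 5 \right)} = - 5 \frac{3 \left(-4 + \sqrt{4 - 2}\right)}{-20 + 3 \left(-2\right)} - 5 = - 5 \frac{3 \left(-4 + \sqrt{2}\right)}{-20 - 6} - 5 = - 5 \frac{3 \left(-4 + \sqrt{2}\right)}{-26} - 5 = - 5 \cdot 3 \left(- \frac{1}{26}\right) \left(-4 + \sqrt{2}\right) - 5 = - 5 \left(\frac{6}{13} - \frac{3 \sqrt{2}}{26}\right) - 5 = \left(- \frac{30}{13} + \frac{15 \sqrt{2}}{26}\right) - 5 = - \frac{95}{13} + \frac{15 \sqrt{2}}{26}$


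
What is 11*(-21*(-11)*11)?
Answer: 27951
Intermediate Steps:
11*(-21*(-11)*11) = 11*(231*11) = 11*2541 = 27951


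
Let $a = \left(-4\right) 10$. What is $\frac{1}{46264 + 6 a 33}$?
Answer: $\frac{1}{38344} \approx 2.608 \cdot 10^{-5}$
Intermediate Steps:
$a = -40$
$\frac{1}{46264 + 6 a 33} = \frac{1}{46264 + 6 \left(-40\right) 33} = \frac{1}{46264 - 7920} = \frac{1}{38344}$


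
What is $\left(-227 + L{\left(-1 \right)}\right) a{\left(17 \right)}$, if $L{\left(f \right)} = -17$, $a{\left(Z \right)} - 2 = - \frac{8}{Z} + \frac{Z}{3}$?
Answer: $- \frac{89548}{51} \approx -1755.8$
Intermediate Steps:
$a{\left(Z \right)} = 2 - \frac{8}{Z} + \frac{Z}{3}$ ($a{\left(Z \right)} = 2 + \left(- \frac{8}{Z} + \frac{Z}{3}\right) = 2 - \frac{8}{Z} + \frac{Z}{3}$)
$\left(-227 + L{\left(-1 \right)}\right) a{\left(17 \right)} = \left(-227 - 17\right) \left(2 - \frac{8}{17} + \frac{1}{3} \cdot 17\right) = - 244 \left(2 - \frac{8}{17} + \frac{17}{3}\right) = \left(-244\right) \frac{367}{51} = - \frac{89548}{51}$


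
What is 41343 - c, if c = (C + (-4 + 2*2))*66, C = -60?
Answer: 45303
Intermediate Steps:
c = -3960 (c = (-60 + (-4 + 2*2))*66 = (-60 + (-4 + 4))*66 = (-60 + 0)*66 = -60*66 = -3960)
41343 - c = 41343 - 1*(-3960) = 41343 + 3960 = 45303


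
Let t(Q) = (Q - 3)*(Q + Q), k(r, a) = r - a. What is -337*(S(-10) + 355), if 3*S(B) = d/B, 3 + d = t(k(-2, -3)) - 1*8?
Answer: -239607/2 ≈ -1.1980e+5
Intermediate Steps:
t(Q) = 2*Q*(-3 + Q) (t(Q) = (-3 + Q)*(2*Q) = 2*Q*(-3 + Q))
d = -15 (d = -3 + (2*(-2 - 1*(-3))*(-3 + (-2 - 1*(-3))) - 1*8) = -3 + (2*(-2 + 3)*(-3 + (-2 + 3)) - 8) = -3 + (2*1*(-3 + 1) - 8) = -3 + (2*1*(-2) - 8) = -3 + (-4 - 8) = -3 - 12 = -15)
S(B) = -5/B (S(B) = (-15/B)/3 = -5/B)
-337*(S(-10) + 355) = -337*(-5/(-10) + 355) = -337*(-5*(-⅒) + 355) = -337*(½ + 355) = -337*711/2 = -239607/2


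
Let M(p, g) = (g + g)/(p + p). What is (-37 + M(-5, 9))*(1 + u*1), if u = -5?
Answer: 776/5 ≈ 155.20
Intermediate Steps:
M(p, g) = g/p (M(p, g) = (2*g)/((2*p)) = (2*g)*(1/(2*p)) = g/p)
(-37 + M(-5, 9))*(1 + u*1) = (-37 + 9/(-5))*(1 - 5*1) = (-37 + 9*(-⅕))*(1 - 5) = (-37 - 9/5)*(-4) = -194/5*(-4) = 776/5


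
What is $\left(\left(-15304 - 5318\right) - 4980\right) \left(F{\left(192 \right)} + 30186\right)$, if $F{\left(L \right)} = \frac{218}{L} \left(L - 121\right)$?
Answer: $- \frac{12398173865}{16} \approx -7.7489 \cdot 10^{8}$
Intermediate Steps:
$F{\left(L \right)} = \frac{218 \left(-121 + L\right)}{L}$ ($F{\left(L \right)} = \frac{218}{L} \left(-121 + L\right) = \frac{218 \left(-121 + L\right)}{L}$)
$\left(\left(-15304 - 5318\right) - 4980\right) \left(F{\left(192 \right)} + 30186\right) = \left(\left(-15304 - 5318\right) - 4980\right) \left(\left(218 - \frac{26378}{192}\right) + 30186\right) = \left(\left(-15304 - 5318\right) - 4980\right) \left(\left(218 - \frac{13189}{96}\right) + 30186\right) = \left(-20622 - 4980\right) \left(\left(218 - \frac{13189}{96}\right) + 30186\right) = - 25602 \left(\frac{7739}{96} + 30186\right) = \left(-25602\right) \frac{2905595}{96} = - \frac{12398173865}{16}$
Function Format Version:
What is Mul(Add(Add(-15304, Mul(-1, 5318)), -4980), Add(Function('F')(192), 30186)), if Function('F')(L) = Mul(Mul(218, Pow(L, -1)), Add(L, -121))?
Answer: Rational(-12398173865, 16) ≈ -7.7489e+8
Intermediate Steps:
Function('F')(L) = Mul(218, Pow(L, -1), Add(-121, L)) (Function('F')(L) = Mul(Mul(218, Pow(L, -1)), Add(-121, L)) = Mul(218, Pow(L, -1), Add(-121, L)))
Mul(Add(Add(-15304, Mul(-1, 5318)), -4980), Add(Function('F')(192), 30186)) = Mul(Add(Add(-15304, Mul(-1, 5318)), -4980), Add(Add(218, Mul(-26378, Pow(192, -1))), 30186)) = Mul(Add(Add(-15304, -5318), -4980), Add(Add(218, Mul(-26378, Rational(1, 192))), 30186)) = Mul(Add(-20622, -4980), Add(Add(218, Rational(-13189, 96)), 30186)) = Mul(-25602, Add(Rational(7739, 96), 30186)) = Mul(-25602, Rational(2905595, 96)) = Rational(-12398173865, 16)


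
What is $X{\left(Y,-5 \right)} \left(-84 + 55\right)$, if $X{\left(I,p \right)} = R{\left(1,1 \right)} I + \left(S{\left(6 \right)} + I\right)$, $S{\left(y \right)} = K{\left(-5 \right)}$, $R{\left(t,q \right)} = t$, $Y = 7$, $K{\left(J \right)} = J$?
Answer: $-261$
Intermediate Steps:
$S{\left(y \right)} = -5$
$X{\left(I,p \right)} = -5 + 2 I$ ($X{\left(I,p \right)} = 1 I + \left(-5 + I\right) = I + \left(-5 + I\right) = -5 + 2 I$)
$X{\left(Y,-5 \right)} \left(-84 + 55\right) = \left(-5 + 2 \cdot 7\right) \left(-84 + 55\right) = \left(-5 + 14\right) \left(-29\right) = 9 \left(-29\right) = -261$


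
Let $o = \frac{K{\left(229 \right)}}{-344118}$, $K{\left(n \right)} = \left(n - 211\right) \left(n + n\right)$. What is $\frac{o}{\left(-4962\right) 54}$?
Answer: $\frac{229}{2561270274} \approx 8.9409 \cdot 10^{-8}$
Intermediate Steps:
$K{\left(n \right)} = 2 n \left(-211 + n\right)$ ($K{\left(n \right)} = \left(-211 + n\right) 2 n = 2 n \left(-211 + n\right)$)
$o = - \frac{1374}{57353}$ ($o = \frac{2 \cdot 229 \left(-211 + 229\right)}{-344118} = 2 \cdot 229 \cdot 18 \left(- \frac{1}{344118}\right) = 8244 \left(- \frac{1}{344118}\right) = - \frac{1374}{57353} \approx -0.023957$)
$\frac{o}{\left(-4962\right) 54} = - \frac{1374}{57353 \left(\left(-4962\right) 54\right)} = - \frac{1374}{57353 \left(-267948\right)} = \left(- \frac{1374}{57353}\right) \left(- \frac{1}{267948}\right) = \frac{229}{2561270274}$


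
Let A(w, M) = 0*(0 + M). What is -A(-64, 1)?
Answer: 0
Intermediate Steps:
A(w, M) = 0 (A(w, M) = 0*M = 0)
-A(-64, 1) = -1*0 = 0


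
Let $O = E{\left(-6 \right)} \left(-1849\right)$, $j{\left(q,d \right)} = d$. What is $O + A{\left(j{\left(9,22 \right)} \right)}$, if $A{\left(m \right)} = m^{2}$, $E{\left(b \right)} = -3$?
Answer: $6031$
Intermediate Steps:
$O = 5547$ ($O = \left(-3\right) \left(-1849\right) = 5547$)
$O + A{\left(j{\left(9,22 \right)} \right)} = 5547 + 22^{2} = 5547 + 484 = 6031$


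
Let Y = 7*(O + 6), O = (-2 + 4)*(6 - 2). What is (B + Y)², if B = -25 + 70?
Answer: 20449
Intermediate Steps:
B = 45
O = 8 (O = 2*4 = 8)
Y = 98 (Y = 7*(8 + 6) = 7*14 = 98)
(B + Y)² = (45 + 98)² = 143² = 20449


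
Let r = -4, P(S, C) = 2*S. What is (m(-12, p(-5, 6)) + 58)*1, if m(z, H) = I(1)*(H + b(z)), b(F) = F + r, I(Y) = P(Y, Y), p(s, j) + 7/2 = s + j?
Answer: 21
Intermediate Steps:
p(s, j) = -7/2 + j + s (p(s, j) = -7/2 + (s + j) = -7/2 + (j + s) = -7/2 + j + s)
I(Y) = 2*Y
b(F) = -4 + F (b(F) = F - 4 = -4 + F)
m(z, H) = -8 + 2*H + 2*z (m(z, H) = (2*1)*(H + (-4 + z)) = 2*(-4 + H + z) = -8 + 2*H + 2*z)
(m(-12, p(-5, 6)) + 58)*1 = ((-8 + 2*(-7/2 + 6 - 5) + 2*(-12)) + 58)*1 = ((-8 + 2*(-5/2) - 24) + 58)*1 = ((-8 - 5 - 24) + 58)*1 = (-37 + 58)*1 = 21*1 = 21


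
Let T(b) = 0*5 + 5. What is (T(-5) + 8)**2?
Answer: 169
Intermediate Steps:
T(b) = 5 (T(b) = 0 + 5 = 5)
(T(-5) + 8)**2 = (5 + 8)**2 = 13**2 = 169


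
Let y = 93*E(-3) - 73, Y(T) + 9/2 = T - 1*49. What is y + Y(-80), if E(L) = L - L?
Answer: -413/2 ≈ -206.50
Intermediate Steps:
E(L) = 0
Y(T) = -107/2 + T (Y(T) = -9/2 + (T - 1*49) = -9/2 + (T - 49) = -9/2 + (-49 + T) = -107/2 + T)
y = -73 (y = 93*0 - 73 = 0 - 73 = -73)
y + Y(-80) = -73 + (-107/2 - 80) = -73 - 267/2 = -413/2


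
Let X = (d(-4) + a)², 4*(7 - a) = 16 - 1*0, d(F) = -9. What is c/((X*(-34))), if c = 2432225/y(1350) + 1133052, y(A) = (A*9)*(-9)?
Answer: -4955872159/5353776 ≈ -925.68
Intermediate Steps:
y(A) = -81*A (y(A) = (9*A)*(-9) = -81*A)
a = 3 (a = 7 - (16 - 1*0)/4 = 7 - (16 + 0)/4 = 7 - ¼*16 = 7 - 4 = 3)
X = 36 (X = (-9 + 3)² = (-6)² = 36)
c = 4955872159/4374 (c = 2432225/((-81*1350)) + 1133052 = 2432225/(-109350) + 1133052 = 2432225*(-1/109350) + 1133052 = -97289/4374 + 1133052 = 4955872159/4374 ≈ 1.1330e+6)
c/((X*(-34))) = 4955872159/(4374*((36*(-34)))) = (4955872159/4374)/(-1224) = (4955872159/4374)*(-1/1224) = -4955872159/5353776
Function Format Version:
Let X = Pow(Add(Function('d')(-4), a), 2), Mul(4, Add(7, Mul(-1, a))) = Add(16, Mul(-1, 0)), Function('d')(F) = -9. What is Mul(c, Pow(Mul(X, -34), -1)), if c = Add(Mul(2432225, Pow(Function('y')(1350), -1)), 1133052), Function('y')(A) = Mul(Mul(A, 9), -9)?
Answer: Rational(-4955872159, 5353776) ≈ -925.68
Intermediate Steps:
Function('y')(A) = Mul(-81, A) (Function('y')(A) = Mul(Mul(9, A), -9) = Mul(-81, A))
a = 3 (a = Add(7, Mul(Rational(-1, 4), Add(16, Mul(-1, 0)))) = Add(7, Mul(Rational(-1, 4), Add(16, 0))) = Add(7, Mul(Rational(-1, 4), 16)) = Add(7, -4) = 3)
X = 36 (X = Pow(Add(-9, 3), 2) = Pow(-6, 2) = 36)
c = Rational(4955872159, 4374) (c = Add(Mul(2432225, Pow(Mul(-81, 1350), -1)), 1133052) = Add(Mul(2432225, Pow(-109350, -1)), 1133052) = Add(Mul(2432225, Rational(-1, 109350)), 1133052) = Add(Rational(-97289, 4374), 1133052) = Rational(4955872159, 4374) ≈ 1.1330e+6)
Mul(c, Pow(Mul(X, -34), -1)) = Mul(Rational(4955872159, 4374), Pow(Mul(36, -34), -1)) = Mul(Rational(4955872159, 4374), Pow(-1224, -1)) = Mul(Rational(4955872159, 4374), Rational(-1, 1224)) = Rational(-4955872159, 5353776)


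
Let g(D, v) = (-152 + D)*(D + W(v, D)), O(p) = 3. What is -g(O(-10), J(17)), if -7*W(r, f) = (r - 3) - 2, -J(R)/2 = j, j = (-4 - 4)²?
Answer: 3278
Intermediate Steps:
j = 64 (j = (-8)² = 64)
J(R) = -128 (J(R) = -2*64 = -128)
W(r, f) = 5/7 - r/7 (W(r, f) = -((r - 3) - 2)/7 = -((-3 + r) - 2)/7 = -(-5 + r)/7 = 5/7 - r/7)
g(D, v) = (-152 + D)*(5/7 + D - v/7) (g(D, v) = (-152 + D)*(D + (5/7 - v/7)) = (-152 + D)*(5/7 + D - v/7))
-g(O(-10), J(17)) = -(-760/7 + 3² - 1059/7*3 + (152/7)*(-128) - ⅐*3*(-128)) = -(-760/7 + 9 - 3177/7 - 19456/7 + 384/7) = -1*(-3278) = 3278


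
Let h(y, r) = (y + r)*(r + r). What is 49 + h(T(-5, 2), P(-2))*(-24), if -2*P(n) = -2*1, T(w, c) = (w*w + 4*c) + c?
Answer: -1679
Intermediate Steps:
T(w, c) = w**2 + 5*c (T(w, c) = (w**2 + 4*c) + c = w**2 + 5*c)
P(n) = 1 (P(n) = -(-1) = -1/2*(-2) = 1)
h(y, r) = 2*r*(r + y) (h(y, r) = (r + y)*(2*r) = 2*r*(r + y))
49 + h(T(-5, 2), P(-2))*(-24) = 49 + (2*1*(1 + ((-5)**2 + 5*2)))*(-24) = 49 + (2*1*(1 + (25 + 10)))*(-24) = 49 + (2*1*(1 + 35))*(-24) = 49 + (2*1*36)*(-24) = 49 + 72*(-24) = 49 - 1728 = -1679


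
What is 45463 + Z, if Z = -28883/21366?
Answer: 971333575/21366 ≈ 45462.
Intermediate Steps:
Z = -28883/21366 (Z = -28883*1/21366 = -28883/21366 ≈ -1.3518)
45463 + Z = 45463 - 28883/21366 = 971333575/21366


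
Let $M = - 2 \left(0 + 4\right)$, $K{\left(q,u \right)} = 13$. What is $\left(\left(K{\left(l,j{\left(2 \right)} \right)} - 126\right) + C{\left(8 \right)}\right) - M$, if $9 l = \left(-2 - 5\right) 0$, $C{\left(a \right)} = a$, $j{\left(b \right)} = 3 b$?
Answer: $-97$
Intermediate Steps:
$l = 0$ ($l = \frac{\left(-2 - 5\right) 0}{9} = \frac{\left(-7\right) 0}{9} = \frac{1}{9} \cdot 0 = 0$)
$M = -8$ ($M = \left(-2\right) 4 = -8$)
$\left(\left(K{\left(l,j{\left(2 \right)} \right)} - 126\right) + C{\left(8 \right)}\right) - M = \left(\left(13 - 126\right) + 8\right) - -8 = \left(-113 + 8\right) + 8 = -105 + 8 = -97$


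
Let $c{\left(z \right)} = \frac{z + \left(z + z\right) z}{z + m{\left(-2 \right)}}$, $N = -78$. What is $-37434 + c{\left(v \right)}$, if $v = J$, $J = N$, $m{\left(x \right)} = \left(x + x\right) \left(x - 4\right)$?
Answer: $- \frac{338921}{9} \approx -37658.0$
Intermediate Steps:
$m{\left(x \right)} = 2 x \left(-4 + x\right)$
$J = -78$
$v = -78$
$c{\left(z \right)} = \frac{z + 2 z^{2}}{24 + z}$ ($c{\left(z \right)} = \frac{z + \left(z + z\right) z}{z + 2 \left(-2\right) \left(-4 - 2\right)} = \frac{z + 2 z z}{z + 2 \left(-2\right) \left(-6\right)} = \frac{z + 2 z^{2}}{z + 24} = \frac{z + 2 z^{2}}{24 + z}$)
$-37434 + c{\left(v \right)} = -37434 - \frac{78 \left(1 + 2 \left(-78\right)\right)}{24 - 78} = -37434 - \frac{78 \left(1 - 156\right)}{-54} = -37434 - \left(- \frac{13}{9}\right) \left(-155\right) = -37434 - \frac{2015}{9} = - \frac{338921}{9}$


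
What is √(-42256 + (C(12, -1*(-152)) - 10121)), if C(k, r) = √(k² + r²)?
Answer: √(-52377 + 4*√1453) ≈ 228.53*I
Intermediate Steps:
√(-42256 + (C(12, -1*(-152)) - 10121)) = √(-42256 + (√(12² + (-1*(-152))²) - 10121)) = √(-42256 + (√(144 + 152²) - 10121)) = √(-42256 + (√(144 + 23104) - 10121)) = √(-42256 + (√23248 - 10121)) = √(-42256 + (4*√1453 - 10121)) = √(-42256 + (-10121 + 4*√1453)) = √(-52377 + 4*√1453)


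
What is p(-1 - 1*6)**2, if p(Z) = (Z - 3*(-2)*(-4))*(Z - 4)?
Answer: 116281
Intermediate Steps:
p(Z) = (-24 + Z)*(-4 + Z) (p(Z) = (Z + 6*(-4))*(-4 + Z) = (Z - 24)*(-4 + Z) = (-24 + Z)*(-4 + Z))
p(-1 - 1*6)**2 = (96 + (-1 - 1*6)**2 - 28*(-1 - 1*6))**2 = (96 + (-1 - 6)**2 - 28*(-1 - 6))**2 = (96 + (-7)**2 - 28*(-7))**2 = (96 + 49 + 196)**2 = 341**2 = 116281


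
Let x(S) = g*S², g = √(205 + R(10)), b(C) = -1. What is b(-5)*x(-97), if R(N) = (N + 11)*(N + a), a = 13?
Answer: -37636*√43 ≈ -2.4680e+5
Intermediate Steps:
R(N) = (11 + N)*(13 + N) (R(N) = (N + 11)*(N + 13) = (11 + N)*(13 + N))
g = 4*√43 (g = √(205 + (143 + 10² + 24*10)) = √(205 + (143 + 100 + 240)) = √(205 + 483) = √688 = 4*√43 ≈ 26.230)
x(S) = 4*√43*S² (x(S) = (4*√43)*S² = 4*√43*S²)
b(-5)*x(-97) = -4*√43*(-97)² = -4*√43*9409 = -37636*√43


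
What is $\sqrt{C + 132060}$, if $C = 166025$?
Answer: $\sqrt{298085} \approx 545.97$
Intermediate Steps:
$\sqrt{C + 132060} = \sqrt{166025 + 132060} = \sqrt{298085}$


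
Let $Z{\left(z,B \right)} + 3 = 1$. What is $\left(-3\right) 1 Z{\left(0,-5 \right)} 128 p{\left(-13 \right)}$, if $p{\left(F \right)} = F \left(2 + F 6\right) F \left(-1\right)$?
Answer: $9864192$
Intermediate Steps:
$Z{\left(z,B \right)} = -2$ ($Z{\left(z,B \right)} = -3 + 1 = -2$)
$p{\left(F \right)} = - F^{2} \left(2 + 6 F\right)$ ($p{\left(F \right)} = F \left(2 + 6 F\right) \left(- F\right) = - F^{2} \left(2 + 6 F\right)$)
$\left(-3\right) 1 Z{\left(0,-5 \right)} 128 p{\left(-13 \right)} = \left(-3\right) 1 \left(-2\right) 128 \left(-13\right)^{2} \left(-2 - -78\right) = \left(-3\right) \left(-2\right) 128 \cdot 169 \left(-2 + 78\right) = 6 \cdot 128 \cdot 169 \cdot 76 = 768 \cdot 12844 = 9864192$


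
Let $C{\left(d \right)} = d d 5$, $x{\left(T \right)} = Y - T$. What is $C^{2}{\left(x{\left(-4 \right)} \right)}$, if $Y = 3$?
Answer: $60025$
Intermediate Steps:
$x{\left(T \right)} = 3 - T$
$C{\left(d \right)} = 5 d^{2}$ ($C{\left(d \right)} = d^{2} \cdot 5 = 5 d^{2}$)
$C^{2}{\left(x{\left(-4 \right)} \right)} = \left(5 \left(3 - -4\right)^{2}\right)^{2} = \left(5 \left(3 + 4\right)^{2}\right)^{2} = \left(5 \cdot 7^{2}\right)^{2} = \left(5 \cdot 49\right)^{2} = 245^{2} = 60025$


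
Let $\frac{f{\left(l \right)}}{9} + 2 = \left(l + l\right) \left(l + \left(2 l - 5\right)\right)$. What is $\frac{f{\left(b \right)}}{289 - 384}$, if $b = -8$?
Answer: $- \frac{4158}{95} \approx -43.768$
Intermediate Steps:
$f{\left(l \right)} = -18 + 18 l \left(-5 + 3 l\right)$ ($f{\left(l \right)} = -18 + 9 \left(l + l\right) \left(l + \left(2 l - 5\right)\right) = -18 + 9 \cdot 2 l \left(l + \left(-5 + 2 l\right)\right) = -18 + 9 \cdot 2 l \left(-5 + 3 l\right) = -18 + 18 l \left(-5 + 3 l\right)$)
$\frac{f{\left(b \right)}}{289 - 384} = \frac{-18 - -720 + 54 \left(-8\right)^{2}}{289 - 384} = \frac{-18 + 720 + 54 \cdot 64}{-95} = \left(-18 + 720 + 3456\right) \left(- \frac{1}{95}\right) = 4158 \left(- \frac{1}{95}\right) = - \frac{4158}{95}$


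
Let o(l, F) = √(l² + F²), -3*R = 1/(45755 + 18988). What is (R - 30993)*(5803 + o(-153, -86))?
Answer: -4990363960942/27747 - 6019739398*√30805/194229 ≈ -1.8529e+8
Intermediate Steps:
R = -1/194229 (R = -1/(3*(45755 + 18988)) = -⅓/64743 = -⅓*1/64743 = -1/194229 ≈ -5.1486e-6)
o(l, F) = √(F² + l²)
(R - 30993)*(5803 + o(-153, -86)) = (-1/194229 - 30993)*(5803 + √((-86)² + (-153)²)) = -6019739398*(5803 + √(7396 + 23409))/194229 = -6019739398*(5803 + √30805)/194229 = -4990363960942/27747 - 6019739398*√30805/194229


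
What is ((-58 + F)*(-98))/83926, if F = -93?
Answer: 7399/41963 ≈ 0.17632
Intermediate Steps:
((-58 + F)*(-98))/83926 = ((-58 - 93)*(-98))/83926 = -151*(-98)*(1/83926) = 14798*(1/83926) = 7399/41963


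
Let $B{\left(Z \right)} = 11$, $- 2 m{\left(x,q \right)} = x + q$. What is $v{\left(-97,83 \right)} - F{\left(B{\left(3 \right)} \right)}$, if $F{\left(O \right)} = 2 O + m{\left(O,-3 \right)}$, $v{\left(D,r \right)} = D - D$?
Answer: $-18$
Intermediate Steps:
$m{\left(x,q \right)} = - \frac{q}{2} - \frac{x}{2}$ ($m{\left(x,q \right)} = - \frac{x + q}{2} = - \frac{q + x}{2} = - \frac{q}{2} - \frac{x}{2}$)
$v{\left(D,r \right)} = 0$
$F{\left(O \right)} = \frac{3}{2} + \frac{3 O}{2}$ ($F{\left(O \right)} = 2 O - \left(- \frac{3}{2} + \frac{O}{2}\right) = \frac{3}{2} + \frac{3 O}{2}$)
$v{\left(-97,83 \right)} - F{\left(B{\left(3 \right)} \right)} = 0 - \left(\frac{3}{2} + \frac{3}{2} \cdot 11\right) = 0 - \left(\frac{3}{2} + \frac{33}{2}\right) = 0 - 18 = -18$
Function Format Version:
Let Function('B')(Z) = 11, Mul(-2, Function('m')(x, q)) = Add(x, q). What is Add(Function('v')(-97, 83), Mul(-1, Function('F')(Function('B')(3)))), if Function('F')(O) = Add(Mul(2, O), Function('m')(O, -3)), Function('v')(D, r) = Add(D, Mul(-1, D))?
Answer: -18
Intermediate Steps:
Function('m')(x, q) = Add(Mul(Rational(-1, 2), q), Mul(Rational(-1, 2), x)) (Function('m')(x, q) = Mul(Rational(-1, 2), Add(x, q)) = Mul(Rational(-1, 2), Add(q, x)) = Add(Mul(Rational(-1, 2), q), Mul(Rational(-1, 2), x)))
Function('v')(D, r) = 0
Function('F')(O) = Add(Rational(3, 2), Mul(Rational(3, 2), O)) (Function('F')(O) = Add(Mul(2, O), Add(Mul(Rational(-1, 2), -3), Mul(Rational(-1, 2), O))) = Add(Mul(2, O), Add(Rational(3, 2), Mul(Rational(-1, 2), O))) = Add(Rational(3, 2), Mul(Rational(3, 2), O)))
Add(Function('v')(-97, 83), Mul(-1, Function('F')(Function('B')(3)))) = Add(0, Mul(-1, Add(Rational(3, 2), Mul(Rational(3, 2), 11)))) = Add(0, Mul(-1, Add(Rational(3, 2), Rational(33, 2)))) = Add(0, Mul(-1, 18)) = Add(0, -18) = -18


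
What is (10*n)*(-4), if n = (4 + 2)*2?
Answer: -480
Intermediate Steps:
n = 12 (n = 6*2 = 12)
(10*n)*(-4) = (10*12)*(-4) = 120*(-4) = -480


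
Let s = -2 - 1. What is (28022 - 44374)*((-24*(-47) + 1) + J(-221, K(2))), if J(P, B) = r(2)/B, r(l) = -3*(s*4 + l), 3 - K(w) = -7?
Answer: -18510464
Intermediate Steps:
s = -3
K(w) = 10 (K(w) = 3 - 1*(-7) = 3 + 7 = 10)
r(l) = 36 - 3*l (r(l) = -3*(-3*4 + l) = -3*(-12 + l) = 36 - 3*l)
J(P, B) = 30/B (J(P, B) = (36 - 3*2)/B = (36 - 6)/B = 30/B)
(28022 - 44374)*((-24*(-47) + 1) + J(-221, K(2))) = (28022 - 44374)*((-24*(-47) + 1) + 30/10) = -16352*((1128 + 1) + 30*(⅒)) = -16352*(1129 + 3) = -16352*1132 = -18510464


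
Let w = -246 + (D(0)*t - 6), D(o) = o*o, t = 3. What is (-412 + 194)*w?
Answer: 54936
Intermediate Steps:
D(o) = o²
w = -252 (w = -246 + (0²*3 - 6) = -246 + (0*3 - 6) = -246 + (0 - 6) = -246 - 6 = -252)
(-412 + 194)*w = (-412 + 194)*(-252) = -218*(-252) = 54936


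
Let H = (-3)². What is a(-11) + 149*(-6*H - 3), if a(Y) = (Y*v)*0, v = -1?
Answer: -8493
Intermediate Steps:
H = 9
a(Y) = 0 (a(Y) = (Y*(-1))*0 = -Y*0 = 0)
a(-11) + 149*(-6*H - 3) = 0 + 149*(-6*9 - 3) = 0 + 149*(-54 - 3) = 0 + 149*(-57) = 0 - 8493 = -8493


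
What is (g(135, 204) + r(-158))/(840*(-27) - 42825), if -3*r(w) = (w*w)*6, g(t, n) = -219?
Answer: 50147/65505 ≈ 0.76554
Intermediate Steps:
r(w) = -2*w² (r(w) = -w*w*6/3 = -w²*6/3 = -2*w²)
(g(135, 204) + r(-158))/(840*(-27) - 42825) = (-219 - 2*(-158)²)/(840*(-27) - 42825) = (-219 - 2*24964)/(-22680 - 42825) = (-219 - 49928)/(-65505) = -50147*(-1/65505) = 50147/65505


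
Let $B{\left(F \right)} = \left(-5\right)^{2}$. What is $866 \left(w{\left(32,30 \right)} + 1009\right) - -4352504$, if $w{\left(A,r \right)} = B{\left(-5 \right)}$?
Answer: $5247948$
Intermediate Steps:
$B{\left(F \right)} = 25$
$w{\left(A,r \right)} = 25$
$866 \left(w{\left(32,30 \right)} + 1009\right) - -4352504 = 866 \left(25 + 1009\right) - -4352504 = 866 \cdot 1034 + 4352504 = 895444 + 4352504 = 5247948$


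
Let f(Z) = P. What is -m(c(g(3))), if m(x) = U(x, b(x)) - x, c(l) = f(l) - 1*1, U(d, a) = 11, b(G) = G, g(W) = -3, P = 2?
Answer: -10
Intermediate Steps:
f(Z) = 2
c(l) = 1 (c(l) = 2 - 1*1 = 2 - 1 = 1)
m(x) = 11 - x
-m(c(g(3))) = -(11 - 1*1) = -(11 - 1) = -1*10 = -10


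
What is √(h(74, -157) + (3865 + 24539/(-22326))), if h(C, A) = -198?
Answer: √491069418/366 ≈ 60.547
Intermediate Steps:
√(h(74, -157) + (3865 + 24539/(-22326))) = √(-198 + (3865 + 24539/(-22326))) = √(-198 + (3865 + 24539*(-1/22326))) = √(-198 + (3865 - 24539/22326)) = √(-198 + 86265451/22326) = √(81844903/22326) = √491069418/366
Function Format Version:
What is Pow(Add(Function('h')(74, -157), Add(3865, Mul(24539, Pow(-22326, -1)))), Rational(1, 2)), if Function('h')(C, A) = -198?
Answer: Mul(Rational(1, 366), Pow(491069418, Rational(1, 2))) ≈ 60.547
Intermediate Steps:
Pow(Add(Function('h')(74, -157), Add(3865, Mul(24539, Pow(-22326, -1)))), Rational(1, 2)) = Pow(Add(-198, Add(3865, Mul(24539, Pow(-22326, -1)))), Rational(1, 2)) = Pow(Add(-198, Add(3865, Mul(24539, Rational(-1, 22326)))), Rational(1, 2)) = Pow(Add(-198, Add(3865, Rational(-24539, 22326))), Rational(1, 2)) = Pow(Add(-198, Rational(86265451, 22326)), Rational(1, 2)) = Pow(Rational(81844903, 22326), Rational(1, 2)) = Mul(Rational(1, 366), Pow(491069418, Rational(1, 2)))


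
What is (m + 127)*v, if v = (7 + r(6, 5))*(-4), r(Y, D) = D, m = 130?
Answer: -12336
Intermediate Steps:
v = -48 (v = (7 + 5)*(-4) = 12*(-4) = -48)
(m + 127)*v = (130 + 127)*(-48) = 257*(-48) = -12336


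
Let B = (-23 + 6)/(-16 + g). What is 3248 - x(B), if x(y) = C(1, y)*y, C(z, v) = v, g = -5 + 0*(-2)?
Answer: 1432079/441 ≈ 3247.3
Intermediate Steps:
g = -5 (g = -5 + 0 = -5)
B = 17/21 (B = (-23 + 6)/(-16 - 5) = -17/(-21) = -17*(-1/21) = 17/21 ≈ 0.80952)
x(y) = y² (x(y) = y*y = y²)
3248 - x(B) = 3248 - (17/21)² = 3248 - 1*289/441 = 3248 - 289/441 = 1432079/441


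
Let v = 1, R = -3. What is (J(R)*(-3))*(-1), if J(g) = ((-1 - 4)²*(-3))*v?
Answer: -225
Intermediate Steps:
J(g) = -75 (J(g) = ((-1 - 4)²*(-3))*1 = ((-5)²*(-3))*1 = (25*(-3))*1 = -75*1 = -75)
(J(R)*(-3))*(-1) = -75*(-3)*(-1) = 225*(-1) = -225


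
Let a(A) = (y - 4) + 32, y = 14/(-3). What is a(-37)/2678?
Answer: 35/4017 ≈ 0.0087130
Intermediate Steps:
y = -14/3 (y = 14*(-⅓) = -14/3 ≈ -4.6667)
a(A) = 70/3 (a(A) = (-14/3 - 4) + 32 = -26/3 + 32 = 70/3)
a(-37)/2678 = (70/3)/2678 = (70/3)*(1/2678) = 35/4017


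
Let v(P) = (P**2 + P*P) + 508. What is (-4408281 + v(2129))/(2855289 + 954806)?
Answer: 4657509/3810095 ≈ 1.2224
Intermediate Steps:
v(P) = 508 + 2*P**2 (v(P) = (P**2 + P**2) + 508 = 2*P**2 + 508 = 508 + 2*P**2)
(-4408281 + v(2129))/(2855289 + 954806) = (-4408281 + (508 + 2*2129**2))/(2855289 + 954806) = (-4408281 + (508 + 2*4532641))/3810095 = (-4408281 + (508 + 9065282))*(1/3810095) = (-4408281 + 9065790)*(1/3810095) = 4657509*(1/3810095) = 4657509/3810095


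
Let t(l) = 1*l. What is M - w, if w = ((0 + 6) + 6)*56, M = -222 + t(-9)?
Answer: -903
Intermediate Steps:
t(l) = l
M = -231 (M = -222 - 9 = -231)
w = 672 (w = (6 + 6)*56 = 12*56 = 672)
M - w = -231 - 1*672 = -231 - 672 = -903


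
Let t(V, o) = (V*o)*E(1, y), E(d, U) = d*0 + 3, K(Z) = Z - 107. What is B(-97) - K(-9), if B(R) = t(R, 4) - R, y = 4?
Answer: -951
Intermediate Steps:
K(Z) = -107 + Z
E(d, U) = 3 (E(d, U) = 0 + 3 = 3)
t(V, o) = 3*V*o (t(V, o) = (V*o)*3 = 3*V*o)
B(R) = 11*R (B(R) = 3*R*4 - R = 12*R - R = 11*R)
B(-97) - K(-9) = 11*(-97) - (-107 - 9) = -1067 - 1*(-116) = -1067 + 116 = -951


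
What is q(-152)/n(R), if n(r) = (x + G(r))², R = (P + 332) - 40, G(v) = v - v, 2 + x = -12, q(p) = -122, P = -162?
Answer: -61/98 ≈ -0.62245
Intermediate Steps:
x = -14 (x = -2 - 12 = -14)
G(v) = 0
R = 130 (R = (-162 + 332) - 40 = 170 - 40 = 130)
n(r) = 196 (n(r) = (-14 + 0)² = (-14)² = 196)
q(-152)/n(R) = -122/196 = -122*1/196 = -61/98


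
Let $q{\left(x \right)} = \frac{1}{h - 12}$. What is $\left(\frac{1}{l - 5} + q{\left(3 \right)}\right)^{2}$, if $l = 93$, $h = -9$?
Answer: $\frac{4489}{3415104} \approx 0.0013145$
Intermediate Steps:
$q{\left(x \right)} = - \frac{1}{21}$ ($q{\left(x \right)} = \frac{1}{-9 - 12} = \frac{1}{-21} = - \frac{1}{21}$)
$\left(\frac{1}{l - 5} + q{\left(3 \right)}\right)^{2} = \left(\frac{1}{93 - 5} - \frac{1}{21}\right)^{2} = \left(\frac{1}{88} - \frac{1}{21}\right)^{2} = \left(- \frac{67}{1848}\right)^{2} = \frac{4489}{3415104}$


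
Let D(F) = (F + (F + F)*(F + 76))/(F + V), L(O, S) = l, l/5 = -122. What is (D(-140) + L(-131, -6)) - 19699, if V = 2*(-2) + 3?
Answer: -2881349/141 ≈ -20435.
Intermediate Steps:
l = -610 (l = 5*(-122) = -610)
L(O, S) = -610
V = -1 (V = -4 + 3 = -1)
D(F) = (F + 2*F*(76 + F))/(-1 + F) (D(F) = (F + (F + F)*(F + 76))/(F - 1) = (F + (2*F)*(76 + F))/(-1 + F) = (F + 2*F*(76 + F))/(-1 + F))
(D(-140) + L(-131, -6)) - 19699 = (-140*(153 + 2*(-140))/(-1 - 140) - 610) - 19699 = (-140*(153 - 280)/(-141) - 610) - 19699 = (-140*(-1/141)*(-127) - 610) - 19699 = (-17780/141 - 610) - 19699 = -103790/141 - 19699 = -2881349/141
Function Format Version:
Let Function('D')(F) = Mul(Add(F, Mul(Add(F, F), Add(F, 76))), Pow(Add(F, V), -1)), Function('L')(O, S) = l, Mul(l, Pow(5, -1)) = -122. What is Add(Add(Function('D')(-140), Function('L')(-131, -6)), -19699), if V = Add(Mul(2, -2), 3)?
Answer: Rational(-2881349, 141) ≈ -20435.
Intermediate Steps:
l = -610 (l = Mul(5, -122) = -610)
Function('L')(O, S) = -610
V = -1 (V = Add(-4, 3) = -1)
Function('D')(F) = Mul(Pow(Add(-1, F), -1), Add(F, Mul(2, F, Add(76, F)))) (Function('D')(F) = Mul(Add(F, Mul(Add(F, F), Add(F, 76))), Pow(Add(F, -1), -1)) = Mul(Add(F, Mul(Mul(2, F), Add(76, F))), Pow(Add(-1, F), -1)) = Mul(Add(F, Mul(2, F, Add(76, F))), Pow(Add(-1, F), -1)) = Mul(Pow(Add(-1, F), -1), Add(F, Mul(2, F, Add(76, F)))))
Add(Add(Function('D')(-140), Function('L')(-131, -6)), -19699) = Add(Add(Mul(-140, Pow(Add(-1, -140), -1), Add(153, Mul(2, -140))), -610), -19699) = Add(Add(Mul(-140, Pow(-141, -1), Add(153, -280)), -610), -19699) = Add(Add(Mul(-140, Rational(-1, 141), -127), -610), -19699) = Add(Add(Rational(-17780, 141), -610), -19699) = Add(Rational(-103790, 141), -19699) = Rational(-2881349, 141)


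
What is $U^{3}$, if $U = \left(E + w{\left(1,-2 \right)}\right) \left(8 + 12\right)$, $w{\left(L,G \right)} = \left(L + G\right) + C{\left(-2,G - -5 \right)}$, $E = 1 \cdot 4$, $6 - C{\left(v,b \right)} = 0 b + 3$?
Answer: $1728000$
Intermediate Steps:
$C{\left(v,b \right)} = 3$ ($C{\left(v,b \right)} = 6 - \left(0 b + 3\right) = 6 - \left(0 + 3\right) = 6 - 3 = 3$)
$E = 4$
$w{\left(L,G \right)} = 3 + G + L$ ($w{\left(L,G \right)} = \left(L + G\right) + 3 = \left(G + L\right) + 3 = 3 + G + L$)
$U = 120$ ($U = \left(4 + \left(3 - 2 + 1\right)\right) \left(8 + 12\right) = \left(4 + 2\right) 20 = 6 \cdot 20 = 120$)
$U^{3} = 120^{3} = 1728000$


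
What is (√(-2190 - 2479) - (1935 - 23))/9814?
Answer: -956/4907 + I*√4669/9814 ≈ -0.19482 + 0.0069625*I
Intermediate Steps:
(√(-2190 - 2479) - (1935 - 23))/9814 = (√(-4669) - 1*1912)*(1/9814) = (I*√4669 - 1912)*(1/9814) = (-1912 + I*√4669)*(1/9814) = -956/4907 + I*√4669/9814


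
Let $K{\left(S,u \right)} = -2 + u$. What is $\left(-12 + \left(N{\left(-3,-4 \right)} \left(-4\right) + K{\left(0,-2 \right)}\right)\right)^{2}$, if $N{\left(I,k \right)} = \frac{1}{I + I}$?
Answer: $\frac{2116}{9} \approx 235.11$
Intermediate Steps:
$N{\left(I,k \right)} = \frac{1}{2 I}$
$\left(-12 + \left(N{\left(-3,-4 \right)} \left(-4\right) + K{\left(0,-2 \right)}\right)\right)^{2} = \left(-12 + \left(\frac{1}{2 \left(-3\right)} \left(-4\right) - 4\right)\right)^{2} = \left(-12 - \left(4 - \frac{1}{2} \left(- \frac{1}{3}\right) \left(-4\right)\right)\right)^{2} = \left(-12 - \frac{10}{3}\right)^{2} = \left(- \frac{46}{3}\right)^{2} = \frac{2116}{9}$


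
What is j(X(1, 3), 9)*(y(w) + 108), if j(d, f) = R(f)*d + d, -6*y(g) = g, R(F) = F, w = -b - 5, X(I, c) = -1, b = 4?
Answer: -1095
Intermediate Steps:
w = -9 (w = -1*4 - 5 = -4 - 5 = -9)
y(g) = -g/6
j(d, f) = d + d*f (j(d, f) = f*d + d = d*f + d = d + d*f)
j(X(1, 3), 9)*(y(w) + 108) = (-(1 + 9))*(-1/6*(-9) + 108) = (-1*10)*(3/2 + 108) = -10*219/2 = -1095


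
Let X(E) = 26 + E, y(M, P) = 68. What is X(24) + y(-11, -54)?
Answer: 118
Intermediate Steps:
X(24) + y(-11, -54) = (26 + 24) + 68 = 50 + 68 = 118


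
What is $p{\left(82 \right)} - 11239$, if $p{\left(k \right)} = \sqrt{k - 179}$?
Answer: $-11239 + i \sqrt{97} \approx -11239.0 + 9.8489 i$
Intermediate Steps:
$p{\left(k \right)} = \sqrt{-179 + k}$
$p{\left(82 \right)} - 11239 = \sqrt{-179 + 82} - 11239 = \sqrt{-97} - 11239 = i \sqrt{97} - 11239 = -11239 + i \sqrt{97}$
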